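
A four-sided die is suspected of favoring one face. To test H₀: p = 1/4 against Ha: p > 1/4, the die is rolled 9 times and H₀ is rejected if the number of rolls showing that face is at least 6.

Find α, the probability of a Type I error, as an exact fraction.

655/65536

Under H₀, Y ~ Binomial(9, 1/4), and α = P(Y ≥ 6).
P(Y ≥ 6) = Σ_{j=6}^{9} C(9,j)·(1/4)^j·(3/4)^{9-j} = 655/65536.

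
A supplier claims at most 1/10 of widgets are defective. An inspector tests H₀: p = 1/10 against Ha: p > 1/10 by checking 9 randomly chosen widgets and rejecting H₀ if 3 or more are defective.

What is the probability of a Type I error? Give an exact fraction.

26486069/500000000

Under H₀, S ~ Binomial(9, 1/10); the Type I error rate is P(S ≥ 3).
Computing the lower-tail complement: 1 − 473513931/500000000 = 26486069/500000000.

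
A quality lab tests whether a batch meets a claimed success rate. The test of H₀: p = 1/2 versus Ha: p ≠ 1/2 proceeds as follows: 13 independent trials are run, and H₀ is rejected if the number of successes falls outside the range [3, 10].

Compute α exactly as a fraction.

23/1024

Under H₀, S ~ Binomial(13, 1/2); α is the probability of landing in either tail, P(S ≤ 2) + P(S ≥ 11).
By symmetry, α = 2·P(S ≤ 2) = 2·(1 + 13 + 78)/8192 = 184/8192 = 23/1024.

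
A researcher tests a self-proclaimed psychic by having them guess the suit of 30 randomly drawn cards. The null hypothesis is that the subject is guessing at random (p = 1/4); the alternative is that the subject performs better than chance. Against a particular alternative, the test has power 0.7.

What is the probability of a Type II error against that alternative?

0.3

Power = 1 − β, so β = 1 − 0.7 = 0.3.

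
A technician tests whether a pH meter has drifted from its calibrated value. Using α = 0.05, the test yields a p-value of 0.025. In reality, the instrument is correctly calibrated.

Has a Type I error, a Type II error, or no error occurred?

The conventional null hypothesis is that the instrument is correctly calibrated.
Since p = 0.025 < α = 0.05, H₀ is rejected.
H₀ is true (actually the instrument is correctly calibrated).
Rejecting a true H₀ is a Type I error.

Type I error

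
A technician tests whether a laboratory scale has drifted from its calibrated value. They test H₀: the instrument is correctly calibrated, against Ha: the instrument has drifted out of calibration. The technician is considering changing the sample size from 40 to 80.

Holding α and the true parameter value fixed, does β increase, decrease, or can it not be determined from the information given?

It decreases.

More data shrinks sampling variability; the test statistic under Ha concentrates further from the null value, making rejection more likely.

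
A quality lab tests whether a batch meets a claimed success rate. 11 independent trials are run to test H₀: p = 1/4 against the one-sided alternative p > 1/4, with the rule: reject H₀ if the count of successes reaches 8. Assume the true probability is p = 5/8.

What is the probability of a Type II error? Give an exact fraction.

688976199/1073741824

Under the alternative p = 5/8, Y ~ Binomial(11, 5/8); β is the probability the test does not reject, P(Y < 8).
Equivalently, β = 1 − P(Y ≥ 8) = 688976199/1073741824.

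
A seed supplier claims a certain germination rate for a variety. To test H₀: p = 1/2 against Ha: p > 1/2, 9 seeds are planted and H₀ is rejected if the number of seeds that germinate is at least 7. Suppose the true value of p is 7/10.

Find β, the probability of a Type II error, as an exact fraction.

β = P(fail to reject H₀ | Ha true) = P(K ≤ 6 | p = 7/10), K ~ Binomial(9, 7/10).
Equivalently, β = 1 − P(K ≥ 7) = 268584417/500000000.

268584417/500000000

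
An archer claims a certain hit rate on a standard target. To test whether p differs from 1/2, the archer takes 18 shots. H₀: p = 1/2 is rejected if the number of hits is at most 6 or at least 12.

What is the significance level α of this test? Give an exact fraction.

α = P(Y ≤ 6 or Y ≥ 12 | p = 1/2), Y ~ Binomial(18, 1/2).
The two tails are symmetric, so α = 2·(1 + 18 + 153 + 816 + 3060 + 8568 + 18564)/2^18 = 62360/262144 = 7795/32768.

7795/32768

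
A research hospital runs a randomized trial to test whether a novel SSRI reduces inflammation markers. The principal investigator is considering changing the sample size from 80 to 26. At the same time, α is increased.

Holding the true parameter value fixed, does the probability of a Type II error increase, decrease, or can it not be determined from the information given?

The first change alone would make β increase; the second alone would make β decrease. Which effect dominates depends on the magnitudes, which are not given.

Cannot be determined from the information given.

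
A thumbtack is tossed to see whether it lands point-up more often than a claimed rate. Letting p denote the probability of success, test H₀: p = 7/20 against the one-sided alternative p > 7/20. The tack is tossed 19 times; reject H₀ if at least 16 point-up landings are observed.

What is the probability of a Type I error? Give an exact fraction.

Under H₀, X ~ Binomial(19, 7/20), and α = P(X ≥ 16).
Summing C(19,j)(7/20)^j(13/20)^{19−j} for j = 16,…,19 gives 4867859971043445677/327680000000000000000000.

4867859971043445677/327680000000000000000000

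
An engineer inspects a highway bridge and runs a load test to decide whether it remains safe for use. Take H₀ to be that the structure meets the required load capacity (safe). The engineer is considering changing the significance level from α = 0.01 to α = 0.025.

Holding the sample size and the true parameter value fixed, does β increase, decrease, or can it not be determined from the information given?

A larger α widens the rejection region, so when the alternative is true more outcomes lead to rejection — failing to reject becomes less likely.

It decreases.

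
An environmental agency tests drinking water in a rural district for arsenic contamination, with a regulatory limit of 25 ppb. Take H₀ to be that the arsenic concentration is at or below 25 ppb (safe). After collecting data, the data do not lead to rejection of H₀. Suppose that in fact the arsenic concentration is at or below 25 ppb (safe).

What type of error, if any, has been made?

The test retained a true H₀ — the decision matches the true state.

No error (correct decision).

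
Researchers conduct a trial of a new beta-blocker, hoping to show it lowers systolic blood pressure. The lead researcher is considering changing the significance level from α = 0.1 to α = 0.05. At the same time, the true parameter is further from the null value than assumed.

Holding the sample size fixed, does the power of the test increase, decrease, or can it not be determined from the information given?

The first change alone would make β increase; the second alone would make β decrease. Which effect dominates depends on the magnitudes, which are not given.
Since power = 1 − β, the effect on power is likewise indeterminate.

Cannot be determined from the information given.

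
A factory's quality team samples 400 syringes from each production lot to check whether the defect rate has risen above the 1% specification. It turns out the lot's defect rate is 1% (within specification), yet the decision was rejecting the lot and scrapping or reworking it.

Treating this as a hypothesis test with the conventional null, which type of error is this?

The null hypothesis here is that the lot's defect rate is 1% (within specification).
'Rejecting the lot and scrapping or reworking it' corresponds to rejecting H₀.
H₀ was rejected but H₀ is true — a Type I error (false positive).

Type I error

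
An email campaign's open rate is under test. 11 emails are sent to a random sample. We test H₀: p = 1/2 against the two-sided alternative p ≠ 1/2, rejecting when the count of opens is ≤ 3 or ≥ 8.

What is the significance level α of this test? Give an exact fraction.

α = P(Y ≤ 3 or Y ≥ 8 | p = 1/2), Y ~ Binomial(11, 1/2).
The two tails are symmetric, so α = 2·(1 + 11 + 55 + 165)/2^11 = 464/2048 = 29/128.

29/128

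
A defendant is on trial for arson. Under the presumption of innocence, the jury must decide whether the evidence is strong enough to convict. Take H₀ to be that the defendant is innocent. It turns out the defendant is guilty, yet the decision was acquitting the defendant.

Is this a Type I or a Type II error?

Type II error

'Acquitting the defendant' corresponds to failing to reject H₀.
H₀ was not rejected but H₀ is false — a Type II error (false negative).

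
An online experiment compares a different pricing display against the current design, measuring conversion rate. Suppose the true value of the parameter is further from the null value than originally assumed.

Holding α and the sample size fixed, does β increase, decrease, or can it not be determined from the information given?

A larger true effect moves the Ha sampling distribution further from the H₀ critical value, making rejection more likely when Ha is true.

It decreases.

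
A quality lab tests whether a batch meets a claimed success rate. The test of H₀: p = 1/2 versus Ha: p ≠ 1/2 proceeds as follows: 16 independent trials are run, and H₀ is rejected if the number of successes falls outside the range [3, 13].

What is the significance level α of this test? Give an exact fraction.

137/32768

The significance level is the null-hypothesis probability of the rejection region {≤2} ∪ {≥14}.
By symmetry, α = 2·P(X ≤ 2) = 2·(1 + 16 + 120)/65536 = 274/65536 = 137/32768.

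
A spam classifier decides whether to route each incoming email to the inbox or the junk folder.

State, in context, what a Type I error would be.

A Type I error would mean concluding that the message is spam when in fact the message is legitimate (not spam).

With the conventional null hypothesis that the message is legitimate (not spam):
A Type I error is rejecting H₀ when H₀ is true.
Here that means sending the message to the spam folder when actually the message is legitimate (not spam).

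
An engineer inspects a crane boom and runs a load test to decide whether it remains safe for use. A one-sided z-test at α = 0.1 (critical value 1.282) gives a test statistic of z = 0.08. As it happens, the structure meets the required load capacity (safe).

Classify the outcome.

The conventional null hypothesis is that the structure meets the required load capacity (safe).
Since z = 0.08 ≤ z* = 1.282, H₀ is not rejected.
H₀ is true (actually the structure meets the required load capacity (safe)).
The decision matches the true state — no error.

Neither — the decision is correct.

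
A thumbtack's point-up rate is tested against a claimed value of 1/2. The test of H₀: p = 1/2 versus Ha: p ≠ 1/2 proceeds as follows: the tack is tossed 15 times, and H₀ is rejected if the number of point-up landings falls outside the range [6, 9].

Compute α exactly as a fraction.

309/1024

The significance level is the null-hypothesis probability of the rejection region {≤5} ∪ {≥10}.
Each tail has probability (1 + 15 + 105 + 455 + 1365 + 3003)/32768; doubling gives α = 9888/32768 = 309/1024.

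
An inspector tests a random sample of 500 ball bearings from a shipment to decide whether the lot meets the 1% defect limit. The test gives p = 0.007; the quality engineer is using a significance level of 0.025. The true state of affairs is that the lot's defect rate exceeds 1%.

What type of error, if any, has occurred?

The conventional null hypothesis is that the lot's defect rate is 1% (within specification).
Since p = 0.007 < α = 0.025, H₀ is rejected.
H₀ is false (actually the lot's defect rate exceeds 1%).
The decision matches the true state — no error.

No error (correct decision).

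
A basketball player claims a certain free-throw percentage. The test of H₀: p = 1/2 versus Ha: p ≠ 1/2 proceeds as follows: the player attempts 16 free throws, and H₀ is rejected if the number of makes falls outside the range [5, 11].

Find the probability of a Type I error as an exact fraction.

2517/32768

α = P(X ≤ 4 or X ≥ 12 | p = 1/2), X ~ Binomial(16, 1/2).
By symmetry, α = 2·P(X ≤ 4) = 2·(1 + 16 + 120 + 560 + 1820)/65536 = 5034/65536 = 2517/32768.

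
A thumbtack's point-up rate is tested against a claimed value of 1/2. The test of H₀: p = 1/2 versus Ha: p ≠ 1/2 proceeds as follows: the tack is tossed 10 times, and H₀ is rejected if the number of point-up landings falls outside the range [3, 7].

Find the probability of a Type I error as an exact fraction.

7/64

The significance level is the null-hypothesis probability of the rejection region {≤2} ∪ {≥8}.
Each tail has probability (1 + 10 + 45)/1024; doubling gives α = 112/1024 = 7/64.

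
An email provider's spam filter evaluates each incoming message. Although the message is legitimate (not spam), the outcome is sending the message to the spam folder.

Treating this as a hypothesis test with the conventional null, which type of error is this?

Type I error

The null hypothesis here is that the message is legitimate (not spam).
'Sending the message to the spam folder' corresponds to rejecting H₀.
H₀ was rejected but H₀ is true — a Type I error (false positive).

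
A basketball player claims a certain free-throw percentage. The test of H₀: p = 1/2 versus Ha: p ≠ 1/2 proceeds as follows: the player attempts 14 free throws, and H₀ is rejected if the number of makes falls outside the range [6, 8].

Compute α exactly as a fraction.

Under H₀, S ~ Binomial(14, 1/2); α is the probability of landing in either tail, P(S ≤ 5) + P(S ≥ 9).
The two tails are symmetric, so α = 2·(1 + 14 + 91 + 364 + 1001 + 2002)/2^14 = 6946/16384 = 3473/8192.

3473/8192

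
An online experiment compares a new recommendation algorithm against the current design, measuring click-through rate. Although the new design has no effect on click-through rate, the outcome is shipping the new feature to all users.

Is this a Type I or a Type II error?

The null hypothesis here is that the new design has no effect on click-through rate.
'Shipping the new feature to all users' corresponds to rejecting H₀.
H₀ was rejected but H₀ is true — a Type I error (false positive).

Type I error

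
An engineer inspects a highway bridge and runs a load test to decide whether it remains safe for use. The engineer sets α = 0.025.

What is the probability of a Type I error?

The significance level α is, by definition, the probability of a Type I error — P(reject H₀ | H₀ true).

0.025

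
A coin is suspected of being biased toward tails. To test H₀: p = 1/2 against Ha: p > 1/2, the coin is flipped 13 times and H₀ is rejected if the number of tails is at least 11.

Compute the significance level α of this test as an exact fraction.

23/2048

The Type I error probability is α = P(Y ≥ 11) computed under H₀, where Y ~ Binomial(13, 1/2).
Summing the upper tail: (78 + 13 + 1) / 2^13 = 92/8192 = 23/2048.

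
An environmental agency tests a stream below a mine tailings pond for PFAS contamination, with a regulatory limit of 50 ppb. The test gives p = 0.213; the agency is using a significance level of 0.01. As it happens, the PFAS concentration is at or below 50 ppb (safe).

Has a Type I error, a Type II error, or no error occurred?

The conventional null hypothesis is that the PFAS concentration is at or below 50 ppb (safe).
Since p = 0.213 ≥ α = 0.01, H₀ is not rejected.
H₀ is true (actually the PFAS concentration is at or below 50 ppb (safe)).
The decision matches the true state — no error.

Neither — the decision is correct.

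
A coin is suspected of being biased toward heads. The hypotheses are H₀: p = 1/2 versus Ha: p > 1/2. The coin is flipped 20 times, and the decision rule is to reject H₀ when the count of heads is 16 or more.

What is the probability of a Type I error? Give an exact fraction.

1549/262144

Under H₀, K ~ Binomial(20, 1/2), and α = P(K ≥ 16).
That's C(20,16) + C(20,17) + C(20,18) + C(20,19) + C(20,20) over 2^20, i.e. (4845 + 1140 + 190 + 20 + 1)/1048576 = 6196/1048576 = 1549/262144.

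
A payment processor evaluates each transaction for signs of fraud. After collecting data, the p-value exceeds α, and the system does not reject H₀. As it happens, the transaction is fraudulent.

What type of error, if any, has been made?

The conventional null hypothesis here is that the transaction is legitimate.
H₀ was not rejected, but H₀ is actually false.
Failing to reject a false null hypothesis is a Type II error (false negative).

Type II error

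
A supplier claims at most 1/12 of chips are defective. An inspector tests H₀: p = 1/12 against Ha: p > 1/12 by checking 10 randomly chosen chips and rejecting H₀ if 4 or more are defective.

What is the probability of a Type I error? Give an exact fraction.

34654379/5159780352

The significance level is the probability, assuming p = 1/12, of seeing 4 or more defectives in 10 draws.
α = 1 − P(Y ≤ 3) = 1 − 5125125973/5159780352 = 34654379/5159780352.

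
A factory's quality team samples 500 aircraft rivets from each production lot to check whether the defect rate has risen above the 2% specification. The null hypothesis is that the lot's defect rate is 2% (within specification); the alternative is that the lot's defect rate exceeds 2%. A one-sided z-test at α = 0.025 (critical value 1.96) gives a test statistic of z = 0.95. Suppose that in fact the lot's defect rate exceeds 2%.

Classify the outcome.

Type II error

Since z = 0.95 ≤ z* = 1.96, H₀ is not rejected.
H₀ is false (actually the lot's defect rate exceeds 2%).
Failing to reject a false H₀ is a Type II error.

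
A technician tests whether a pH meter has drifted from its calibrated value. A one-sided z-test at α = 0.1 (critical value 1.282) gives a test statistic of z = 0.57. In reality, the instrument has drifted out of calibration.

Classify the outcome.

Type II error

The conventional null hypothesis is that the instrument is correctly calibrated.
Since z = 0.57 ≤ z* = 1.282, H₀ is not rejected.
H₀ is false (actually the instrument has drifted out of calibration).
Failing to reject a false H₀ is a Type II error.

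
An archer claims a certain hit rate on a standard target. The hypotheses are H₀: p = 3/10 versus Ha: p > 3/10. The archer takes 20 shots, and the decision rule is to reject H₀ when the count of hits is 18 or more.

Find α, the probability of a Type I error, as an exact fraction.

3773088142371/100000000000000000000

The Type I error probability is α = P(Y ≥ 18) computed under H₀, where Y ~ Binomial(20, 3/10).
P(Y ≥ 18) = Σ_{j=18}^{20} C(20,j)·(3/10)^j·(7/10)^{20-j} = 3773088142371/100000000000000000000.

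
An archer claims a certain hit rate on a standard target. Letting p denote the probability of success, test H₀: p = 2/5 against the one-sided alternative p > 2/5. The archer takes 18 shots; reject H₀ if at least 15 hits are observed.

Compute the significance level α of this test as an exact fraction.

163905536/762939453125

Under H₀, Y ~ Binomial(18, 2/5), and α = P(Y ≥ 15).
Summing C(18,j)(2/5)^j(3/5)^{18−j} for j = 15,…,18 gives 163905536/762939453125.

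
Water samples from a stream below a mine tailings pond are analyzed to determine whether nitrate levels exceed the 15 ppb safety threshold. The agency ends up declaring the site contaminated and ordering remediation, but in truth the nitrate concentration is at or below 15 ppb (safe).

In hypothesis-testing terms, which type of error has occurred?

The null hypothesis here is that the nitrate concentration is at or below 15 ppb (safe).
'Declaring the site contaminated and ordering remediation' corresponds to rejecting H₀.
H₀ was rejected but H₀ is true — a Type I error (false positive).

Type I error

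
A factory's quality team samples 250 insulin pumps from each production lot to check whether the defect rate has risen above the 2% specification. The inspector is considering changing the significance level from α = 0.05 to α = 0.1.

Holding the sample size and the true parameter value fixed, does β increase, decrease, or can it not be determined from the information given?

With a larger α the critical value moves toward the center, so more of the Ha sampling distribution lies in the rejection region.

It decreases.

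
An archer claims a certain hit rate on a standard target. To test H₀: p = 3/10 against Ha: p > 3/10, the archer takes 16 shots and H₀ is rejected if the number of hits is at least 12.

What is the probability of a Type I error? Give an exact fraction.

Under H₀, K ~ Binomial(16, 3/10), and α = P(K ≥ 12).
P(K ≥ 12) = Σ_{j=12}^{16} C(16,j)·(3/10)^j·(7/10)^{16-j} = 531662610897/2000000000000000.

531662610897/2000000000000000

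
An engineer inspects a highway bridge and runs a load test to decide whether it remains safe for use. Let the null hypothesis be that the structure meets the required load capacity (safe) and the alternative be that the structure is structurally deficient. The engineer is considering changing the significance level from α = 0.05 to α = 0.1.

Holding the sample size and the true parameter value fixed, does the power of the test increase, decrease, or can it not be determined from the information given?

It increases.

Relaxing α lowers the evidence threshold; under Ha, outcomes that previously fell short now trigger rejection.
Since power = 1 − β and β decreases, power increases.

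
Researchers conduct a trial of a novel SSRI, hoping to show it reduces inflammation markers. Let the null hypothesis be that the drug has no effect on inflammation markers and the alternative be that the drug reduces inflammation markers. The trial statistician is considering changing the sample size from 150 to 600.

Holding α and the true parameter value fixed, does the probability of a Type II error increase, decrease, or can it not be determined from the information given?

It decreases.

More data shrinks sampling variability; the test statistic under Ha concentrates further from the null value, making rejection more likely.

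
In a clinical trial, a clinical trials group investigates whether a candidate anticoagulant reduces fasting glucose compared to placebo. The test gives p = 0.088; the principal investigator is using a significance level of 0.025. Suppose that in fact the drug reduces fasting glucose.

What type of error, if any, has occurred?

Type II error

The conventional null hypothesis is that the drug has no effect on fasting glucose.
Since p = 0.088 ≥ α = 0.025, H₀ is not rejected.
H₀ is false (actually the drug reduces fasting glucose).
Failing to reject a false H₀ is a Type II error.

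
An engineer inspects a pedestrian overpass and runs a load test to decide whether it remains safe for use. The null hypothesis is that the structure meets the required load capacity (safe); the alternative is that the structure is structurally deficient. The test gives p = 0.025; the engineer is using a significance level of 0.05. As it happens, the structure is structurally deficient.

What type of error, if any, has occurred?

No error — this is a correct decision.

Since p = 0.025 < α = 0.05, H₀ is rejected.
H₀ is false (actually the structure is structurally deficient).
The decision matches the true state — no error.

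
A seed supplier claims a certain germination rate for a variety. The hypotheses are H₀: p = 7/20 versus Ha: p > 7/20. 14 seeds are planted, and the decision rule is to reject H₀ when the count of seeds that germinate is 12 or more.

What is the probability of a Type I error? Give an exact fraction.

115588589415551/819200000000000000

Under H₀, S ~ Binomial(14, 7/20), and α = P(S ≥ 12).
P(S ≥ 12) = Σ_{j=12}^{14} C(14,j)·(7/20)^j·(13/20)^{14-j} = 115588589415551/819200000000000000.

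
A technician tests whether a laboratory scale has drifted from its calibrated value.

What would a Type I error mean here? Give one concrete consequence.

A Type I error would mean concluding that the instrument has drifted out of calibration when in fact the instrument is correctly calibrated. Consequence: a properly working instrument is taken offline unnecessarily.

With the conventional null hypothesis that the instrument is correctly calibrated:
A Type I error is rejecting H₀ when H₀ is true.
Here that means pulling the instrument for recalibration when actually the instrument is correctly calibrated.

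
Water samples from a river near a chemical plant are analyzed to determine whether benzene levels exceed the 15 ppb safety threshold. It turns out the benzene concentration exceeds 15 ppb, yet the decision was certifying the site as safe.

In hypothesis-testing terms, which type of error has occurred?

Type II error

The null hypothesis here is that the benzene concentration is at or below 15 ppb (safe).
'Certifying the site as safe' corresponds to failing to reject H₀.
H₀ was not rejected but H₀ is false — a Type II error (false negative).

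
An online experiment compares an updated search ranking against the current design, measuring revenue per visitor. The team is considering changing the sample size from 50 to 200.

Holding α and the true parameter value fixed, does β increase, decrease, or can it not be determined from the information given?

It decreases.

A larger sample reduces the standard error, pulling the sampling distribution under Ha further from the non-rejection region.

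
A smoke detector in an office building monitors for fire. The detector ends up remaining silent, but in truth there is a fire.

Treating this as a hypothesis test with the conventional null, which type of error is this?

Type II error

The null hypothesis here is that there is no fire.
'Remaining silent' corresponds to failing to reject H₀.
H₀ was not rejected but H₀ is false — a Type II error (false negative).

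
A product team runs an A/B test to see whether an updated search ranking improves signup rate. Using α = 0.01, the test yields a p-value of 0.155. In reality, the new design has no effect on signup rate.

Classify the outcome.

No error — this is a correct decision.

The conventional null hypothesis is that the new design has no effect on signup rate.
Since p = 0.155 ≥ α = 0.01, H₀ is not rejected.
H₀ is true (actually the new design has no effect on signup rate).
The decision matches the true state — no error.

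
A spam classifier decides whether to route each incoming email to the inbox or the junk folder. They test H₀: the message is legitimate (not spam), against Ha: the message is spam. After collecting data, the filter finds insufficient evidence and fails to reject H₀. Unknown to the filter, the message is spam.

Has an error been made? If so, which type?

Type II error

H₀ was not rejected, but H₀ is actually false.
Failing to reject a false null hypothesis is a Type II error (false negative).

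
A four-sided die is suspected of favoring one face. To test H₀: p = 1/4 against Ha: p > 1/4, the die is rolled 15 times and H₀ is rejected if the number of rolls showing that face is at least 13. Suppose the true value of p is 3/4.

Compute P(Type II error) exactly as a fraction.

820244467/1073741824

Under the alternative p = 3/4, Y ~ Binomial(15, 3/4); β is the probability the test does not reject, P(Y < 13).
Equivalently, β = 1 − P(Y ≥ 13) = 820244467/1073741824.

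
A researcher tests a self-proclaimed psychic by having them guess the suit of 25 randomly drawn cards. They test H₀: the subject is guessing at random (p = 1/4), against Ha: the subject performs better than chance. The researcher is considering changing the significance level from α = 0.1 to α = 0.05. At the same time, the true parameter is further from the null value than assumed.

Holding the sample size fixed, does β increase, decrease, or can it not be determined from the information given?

The first change alone would make β increase; the second alone would make β decrease. Which effect dominates depends on the magnitudes, which are not given.

Cannot be determined from the information given.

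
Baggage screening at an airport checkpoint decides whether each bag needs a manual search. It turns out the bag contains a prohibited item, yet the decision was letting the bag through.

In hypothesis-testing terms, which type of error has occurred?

The null hypothesis here is that the bag contains no prohibited items.
'Letting the bag through' corresponds to failing to reject H₀.
H₀ was not rejected but H₀ is false — a Type II error (false negative).

Type II error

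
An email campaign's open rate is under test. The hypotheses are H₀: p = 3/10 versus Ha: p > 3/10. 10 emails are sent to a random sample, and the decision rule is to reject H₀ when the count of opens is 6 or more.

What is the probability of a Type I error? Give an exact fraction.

236744937/5000000000

α = P(reject H₀ | H₀ true) = P(K ≥ 6 | p = 3/10), with K ~ Binomial(10, 3/10).
P(K ≥ 6) = Σ_{j=6}^{10} C(10,j)·(3/10)^j·(7/10)^{10-j} = 236744937/5000000000.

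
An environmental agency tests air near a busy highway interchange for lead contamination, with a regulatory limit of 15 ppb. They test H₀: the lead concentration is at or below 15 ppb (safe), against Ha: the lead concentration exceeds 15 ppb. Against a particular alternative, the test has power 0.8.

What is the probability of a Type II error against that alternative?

Power = 1 − β, so β = 1 − 0.8 = 0.2.

0.2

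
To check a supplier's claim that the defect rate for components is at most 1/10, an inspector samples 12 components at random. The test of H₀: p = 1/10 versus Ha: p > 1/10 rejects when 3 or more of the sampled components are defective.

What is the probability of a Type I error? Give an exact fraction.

22173995549/200000000000

Under H₀, Y ~ Binomial(12, 1/10); the Type I error rate is P(Y ≥ 3).
α = 1 − P(Y ≤ 2) = 1 − 177826004451/200000000000 = 22173995549/200000000000.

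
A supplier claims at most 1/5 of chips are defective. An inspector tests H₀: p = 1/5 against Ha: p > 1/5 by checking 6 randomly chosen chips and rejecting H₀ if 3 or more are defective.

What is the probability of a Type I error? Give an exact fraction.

309/3125

The significance level is the probability, assuming p = 1/5, of seeing 3 or more defectives in 6 draws.
Via the complement, α = 1 − Σ_{j=0}^{2} C(6,j)(1/5)^j(4/5)^{6-j} = 309/3125.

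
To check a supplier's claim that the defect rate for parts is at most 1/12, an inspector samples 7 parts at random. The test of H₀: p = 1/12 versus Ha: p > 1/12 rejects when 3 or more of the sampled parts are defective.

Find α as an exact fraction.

α = P(reject H₀ | H₀ true) = P(S ≥ 3 | p = 1/12), S ~ Binomial(7, 1/12).
Computing the lower-tail complement: 1 − 11756723/11943936 = 187213/11943936.

187213/11943936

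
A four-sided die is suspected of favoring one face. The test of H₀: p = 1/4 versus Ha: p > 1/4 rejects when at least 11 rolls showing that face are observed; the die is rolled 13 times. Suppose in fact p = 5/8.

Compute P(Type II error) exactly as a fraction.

252368141319/274877906944

β = P(fail to reject H₀ | Ha true) = P(Y ≤ 10 | p = 5/8), Y ~ Binomial(13, 5/8).
Equivalently, β = 1 − P(Y ≥ 11) = 252368141319/274877906944.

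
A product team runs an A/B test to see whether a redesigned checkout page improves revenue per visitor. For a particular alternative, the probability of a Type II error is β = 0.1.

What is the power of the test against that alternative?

0.9

Power = 1 − β = 1 − 0.1 = 0.9.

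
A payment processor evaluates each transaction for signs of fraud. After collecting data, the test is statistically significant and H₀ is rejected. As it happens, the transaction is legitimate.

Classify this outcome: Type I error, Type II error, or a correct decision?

Type I error

The conventional null hypothesis here is that the transaction is legitimate.
H₀ was rejected, but H₀ is actually true.
Rejecting a true null hypothesis is a Type I error (false positive).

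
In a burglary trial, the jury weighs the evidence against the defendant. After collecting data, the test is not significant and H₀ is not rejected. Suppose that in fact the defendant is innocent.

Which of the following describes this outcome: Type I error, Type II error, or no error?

The conventional null hypothesis here is that the defendant is innocent.
The test retained a true H₀ — the decision matches the true state.

Neither — the decision is correct.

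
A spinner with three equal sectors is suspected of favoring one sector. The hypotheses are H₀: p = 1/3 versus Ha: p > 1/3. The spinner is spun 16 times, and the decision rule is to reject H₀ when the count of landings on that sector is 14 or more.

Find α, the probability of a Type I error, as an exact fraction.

19/1594323

Under H₀, X ~ Binomial(16, 1/3), and α = P(X ≥ 14).
Adding the binomial terms for j = 14 through 16 with p = 1/3 yields 19/1594323.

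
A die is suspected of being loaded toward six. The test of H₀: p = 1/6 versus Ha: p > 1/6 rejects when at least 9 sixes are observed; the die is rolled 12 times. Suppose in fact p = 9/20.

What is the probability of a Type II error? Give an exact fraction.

790057068555953/819200000000000

β = P(fail to reject H₀ | Ha true) = P(X ≤ 8 | p = 9/20), X ~ Binomial(12, 9/20).
Adding the binomial probabilities P(X=0)+…+P(X=8) at p = 9/20 gives 790057068555953/819200000000000.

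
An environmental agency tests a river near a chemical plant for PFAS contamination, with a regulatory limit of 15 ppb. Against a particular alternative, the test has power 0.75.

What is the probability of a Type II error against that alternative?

0.25

Power = 1 − β, so β = 1 − 0.75 = 0.25.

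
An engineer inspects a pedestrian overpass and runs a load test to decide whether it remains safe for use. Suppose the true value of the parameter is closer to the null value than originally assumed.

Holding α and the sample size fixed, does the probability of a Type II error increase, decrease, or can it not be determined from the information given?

It increases.

A smaller true effect puts the Ha sampling distribution closer to H₀, so more of it falls in the non-rejection region.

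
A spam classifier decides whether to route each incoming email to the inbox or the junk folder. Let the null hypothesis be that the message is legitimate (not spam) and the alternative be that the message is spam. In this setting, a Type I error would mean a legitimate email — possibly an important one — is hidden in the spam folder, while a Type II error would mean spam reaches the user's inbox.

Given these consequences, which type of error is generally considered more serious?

Type I error

The Type I consequence (a legitimate email — possibly an important one — is hidden in the spam folder) is more severe than the Type II consequence (spam reaches the user's inbox).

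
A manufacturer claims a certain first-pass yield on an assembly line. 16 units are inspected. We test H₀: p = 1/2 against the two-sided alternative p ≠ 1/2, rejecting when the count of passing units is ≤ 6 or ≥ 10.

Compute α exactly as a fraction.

α = P(S ≤ 6 or S ≥ 10 | p = 1/2), S ~ Binomial(16, 1/2).
The two tails are symmetric, so α = 2·(1 + 16 + 120 + 560 + 1820 + 4368 + 8008)/2^16 = 29786/65536 = 14893/32768.

14893/32768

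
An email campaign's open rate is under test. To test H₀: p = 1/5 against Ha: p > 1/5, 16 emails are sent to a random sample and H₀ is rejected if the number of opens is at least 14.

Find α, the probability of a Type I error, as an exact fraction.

Under H₀, S ~ Binomial(16, 1/5), and α = P(S ≥ 14).
Adding the binomial terms for j = 14 through 16 with p = 1/5 yields 397/30517578125.

397/30517578125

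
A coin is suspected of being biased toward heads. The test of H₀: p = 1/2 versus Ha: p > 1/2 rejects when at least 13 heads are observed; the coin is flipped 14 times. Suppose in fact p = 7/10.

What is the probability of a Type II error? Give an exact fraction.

95252438490057/100000000000000

β = P(fail to reject H₀ | Ha true) = P(K ≤ 12 | p = 7/10), K ~ Binomial(14, 7/10).
Equivalently, β = 1 − P(K ≥ 13) = 95252438490057/100000000000000.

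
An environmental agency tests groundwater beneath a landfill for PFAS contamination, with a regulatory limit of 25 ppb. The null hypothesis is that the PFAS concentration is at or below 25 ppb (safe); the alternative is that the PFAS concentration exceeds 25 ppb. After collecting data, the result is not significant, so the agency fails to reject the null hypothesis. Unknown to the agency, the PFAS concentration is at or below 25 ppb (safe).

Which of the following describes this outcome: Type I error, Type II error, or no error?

The test retained a true H₀ — the decision matches the true state.

Neither — the decision is correct.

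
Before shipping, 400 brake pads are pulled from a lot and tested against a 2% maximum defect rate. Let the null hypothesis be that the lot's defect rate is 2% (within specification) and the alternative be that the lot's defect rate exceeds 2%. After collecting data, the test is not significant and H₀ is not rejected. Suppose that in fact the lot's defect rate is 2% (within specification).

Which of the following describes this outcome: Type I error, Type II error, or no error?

Neither — the decision is correct.

The test retained a true H₀ — the decision matches the true state.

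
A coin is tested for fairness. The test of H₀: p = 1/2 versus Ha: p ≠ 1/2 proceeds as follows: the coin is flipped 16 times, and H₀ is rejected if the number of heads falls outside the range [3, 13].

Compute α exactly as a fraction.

Under H₀, X ~ Binomial(16, 1/2); α is the probability of landing in either tail, P(X ≤ 2) + P(X ≥ 14).
Each tail has probability (1 + 16 + 120)/65536; doubling gives α = 274/65536 = 137/32768.

137/32768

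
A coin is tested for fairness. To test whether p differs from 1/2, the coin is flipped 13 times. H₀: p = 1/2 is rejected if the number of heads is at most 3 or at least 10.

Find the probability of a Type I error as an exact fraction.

Under H₀, K ~ Binomial(13, 1/2); α is the probability of landing in either tail, P(K ≤ 3) + P(K ≥ 10).
By symmetry, α = 2·P(K ≤ 3) = 2·(1 + 13 + 78 + 286)/8192 = 756/8192 = 189/2048.

189/2048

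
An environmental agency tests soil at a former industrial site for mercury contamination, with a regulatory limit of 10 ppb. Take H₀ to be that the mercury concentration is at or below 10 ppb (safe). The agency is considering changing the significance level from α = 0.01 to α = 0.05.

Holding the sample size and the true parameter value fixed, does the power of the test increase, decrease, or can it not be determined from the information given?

With a larger α the critical value moves toward the center, so more of the Ha sampling distribution lies in the rejection region.
Since power = 1 − β and β decreases, power increases.

It increases.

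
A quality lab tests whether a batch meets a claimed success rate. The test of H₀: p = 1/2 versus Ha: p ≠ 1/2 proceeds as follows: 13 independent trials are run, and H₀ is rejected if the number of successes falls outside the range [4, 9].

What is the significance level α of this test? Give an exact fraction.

189/2048

The significance level is the null-hypothesis probability of the rejection region {≤3} ∪ {≥10}.
Each tail has probability (1 + 13 + 78 + 286)/8192; doubling gives α = 756/8192 = 189/2048.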